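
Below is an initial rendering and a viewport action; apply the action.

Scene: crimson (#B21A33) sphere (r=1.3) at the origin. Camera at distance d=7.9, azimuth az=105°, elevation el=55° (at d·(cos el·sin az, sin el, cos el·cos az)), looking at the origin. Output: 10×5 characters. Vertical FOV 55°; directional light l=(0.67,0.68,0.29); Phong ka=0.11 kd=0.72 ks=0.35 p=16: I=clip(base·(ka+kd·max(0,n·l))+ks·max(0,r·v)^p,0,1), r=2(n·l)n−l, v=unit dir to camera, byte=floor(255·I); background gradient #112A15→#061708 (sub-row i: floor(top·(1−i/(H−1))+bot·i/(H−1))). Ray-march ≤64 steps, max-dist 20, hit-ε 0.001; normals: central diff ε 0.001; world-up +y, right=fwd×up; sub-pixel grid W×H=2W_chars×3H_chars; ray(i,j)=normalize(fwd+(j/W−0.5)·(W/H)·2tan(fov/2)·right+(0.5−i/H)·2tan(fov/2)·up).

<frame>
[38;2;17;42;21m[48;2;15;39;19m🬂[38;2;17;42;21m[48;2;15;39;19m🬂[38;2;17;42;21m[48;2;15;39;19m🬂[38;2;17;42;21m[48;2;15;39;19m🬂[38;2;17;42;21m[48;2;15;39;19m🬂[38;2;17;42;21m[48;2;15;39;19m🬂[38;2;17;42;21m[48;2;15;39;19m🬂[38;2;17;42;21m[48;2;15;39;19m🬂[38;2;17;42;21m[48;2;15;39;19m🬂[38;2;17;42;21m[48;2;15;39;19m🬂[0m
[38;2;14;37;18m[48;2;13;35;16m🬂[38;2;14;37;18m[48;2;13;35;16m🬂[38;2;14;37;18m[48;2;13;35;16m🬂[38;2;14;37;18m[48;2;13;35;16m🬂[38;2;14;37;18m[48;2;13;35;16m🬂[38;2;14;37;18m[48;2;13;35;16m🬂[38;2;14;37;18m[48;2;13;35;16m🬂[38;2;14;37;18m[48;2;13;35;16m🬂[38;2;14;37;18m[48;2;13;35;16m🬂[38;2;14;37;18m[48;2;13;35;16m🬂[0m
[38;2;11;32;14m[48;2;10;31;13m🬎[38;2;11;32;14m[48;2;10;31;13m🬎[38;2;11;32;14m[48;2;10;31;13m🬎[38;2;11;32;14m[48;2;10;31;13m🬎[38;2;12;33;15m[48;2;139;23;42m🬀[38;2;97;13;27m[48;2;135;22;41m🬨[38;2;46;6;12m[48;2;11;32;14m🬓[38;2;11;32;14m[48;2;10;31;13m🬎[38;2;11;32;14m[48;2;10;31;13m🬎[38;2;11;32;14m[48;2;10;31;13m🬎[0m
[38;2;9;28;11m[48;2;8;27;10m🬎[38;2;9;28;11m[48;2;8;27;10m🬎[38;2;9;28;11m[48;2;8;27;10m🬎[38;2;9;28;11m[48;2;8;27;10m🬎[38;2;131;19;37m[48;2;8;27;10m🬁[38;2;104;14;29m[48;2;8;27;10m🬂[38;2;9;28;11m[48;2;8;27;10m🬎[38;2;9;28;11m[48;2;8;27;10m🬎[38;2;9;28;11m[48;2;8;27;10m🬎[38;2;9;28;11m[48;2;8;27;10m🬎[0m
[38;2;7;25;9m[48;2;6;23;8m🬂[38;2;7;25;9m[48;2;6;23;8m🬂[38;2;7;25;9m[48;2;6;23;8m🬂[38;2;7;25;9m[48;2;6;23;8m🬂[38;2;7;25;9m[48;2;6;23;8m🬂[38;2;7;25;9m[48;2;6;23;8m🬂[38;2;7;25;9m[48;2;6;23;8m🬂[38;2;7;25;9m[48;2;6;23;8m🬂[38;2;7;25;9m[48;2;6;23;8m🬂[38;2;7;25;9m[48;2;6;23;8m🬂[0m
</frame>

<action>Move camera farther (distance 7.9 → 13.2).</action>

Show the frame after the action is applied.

<frame>
[38;2;17;42;21m[48;2;15;39;19m🬂[38;2;17;42;21m[48;2;15;39;19m🬂[38;2;17;42;21m[48;2;15;39;19m🬂[38;2;17;42;21m[48;2;15;39;19m🬂[38;2;17;42;21m[48;2;15;39;19m🬂[38;2;17;42;21m[48;2;15;39;19m🬂[38;2;17;42;21m[48;2;15;39;19m🬂[38;2;17;42;21m[48;2;15;39;19m🬂[38;2;17;42;21m[48;2;15;39;19m🬂[38;2;17;42;21m[48;2;15;39;19m🬂[0m
[38;2;14;37;18m[48;2;13;35;16m🬂[38;2;14;37;18m[48;2;13;35;16m🬂[38;2;14;37;18m[48;2;13;35;16m🬂[38;2;14;37;18m[48;2;13;35;16m🬂[38;2;14;37;18m[48;2;13;35;16m🬂[38;2;14;37;18m[48;2;13;35;16m🬂[38;2;14;37;18m[48;2;13;35;16m🬂[38;2;14;37;18m[48;2;13;35;16m🬂[38;2;14;37;18m[48;2;13;35;16m🬂[38;2;14;37;18m[48;2;13;35;16m🬂[0m
[38;2;11;32;14m[48;2;10;31;13m🬎[38;2;11;32;14m[48;2;10;31;13m🬎[38;2;11;32;14m[48;2;10;31;13m🬎[38;2;11;32;14m[48;2;10;31;13m🬎[38;2;11;32;14m[48;2;134;19;38m🬕[38;2;34;20;15m[48;2;126;18;36m🬨[38;2;11;32;14m[48;2;10;31;13m🬎[38;2;11;32;14m[48;2;10;31;13m🬎[38;2;11;32;14m[48;2;10;31;13m🬎[38;2;11;32;14m[48;2;10;31;13m🬎[0m
[38;2;9;28;11m[48;2;8;27;10m🬎[38;2;9;28;11m[48;2;8;27;10m🬎[38;2;9;28;11m[48;2;8;27;10m🬎[38;2;9;28;11m[48;2;8;27;10m🬎[38;2;9;28;11m[48;2;8;27;10m🬎[38;2;9;28;11m[48;2;8;27;10m🬎[38;2;9;28;11m[48;2;8;27;10m🬎[38;2;9;28;11m[48;2;8;27;10m🬎[38;2;9;28;11m[48;2;8;27;10m🬎[38;2;9;28;11m[48;2;8;27;10m🬎[0m
[38;2;7;25;9m[48;2;6;23;8m🬂[38;2;7;25;9m[48;2;6;23;8m🬂[38;2;7;25;9m[48;2;6;23;8m🬂[38;2;7;25;9m[48;2;6;23;8m🬂[38;2;7;25;9m[48;2;6;23;8m🬂[38;2;7;25;9m[48;2;6;23;8m🬂[38;2;7;25;9m[48;2;6;23;8m🬂[38;2;7;25;9m[48;2;6;23;8m🬂[38;2;7;25;9m[48;2;6;23;8m🬂[38;2;7;25;9m[48;2;6;23;8m🬂[0m
</frame>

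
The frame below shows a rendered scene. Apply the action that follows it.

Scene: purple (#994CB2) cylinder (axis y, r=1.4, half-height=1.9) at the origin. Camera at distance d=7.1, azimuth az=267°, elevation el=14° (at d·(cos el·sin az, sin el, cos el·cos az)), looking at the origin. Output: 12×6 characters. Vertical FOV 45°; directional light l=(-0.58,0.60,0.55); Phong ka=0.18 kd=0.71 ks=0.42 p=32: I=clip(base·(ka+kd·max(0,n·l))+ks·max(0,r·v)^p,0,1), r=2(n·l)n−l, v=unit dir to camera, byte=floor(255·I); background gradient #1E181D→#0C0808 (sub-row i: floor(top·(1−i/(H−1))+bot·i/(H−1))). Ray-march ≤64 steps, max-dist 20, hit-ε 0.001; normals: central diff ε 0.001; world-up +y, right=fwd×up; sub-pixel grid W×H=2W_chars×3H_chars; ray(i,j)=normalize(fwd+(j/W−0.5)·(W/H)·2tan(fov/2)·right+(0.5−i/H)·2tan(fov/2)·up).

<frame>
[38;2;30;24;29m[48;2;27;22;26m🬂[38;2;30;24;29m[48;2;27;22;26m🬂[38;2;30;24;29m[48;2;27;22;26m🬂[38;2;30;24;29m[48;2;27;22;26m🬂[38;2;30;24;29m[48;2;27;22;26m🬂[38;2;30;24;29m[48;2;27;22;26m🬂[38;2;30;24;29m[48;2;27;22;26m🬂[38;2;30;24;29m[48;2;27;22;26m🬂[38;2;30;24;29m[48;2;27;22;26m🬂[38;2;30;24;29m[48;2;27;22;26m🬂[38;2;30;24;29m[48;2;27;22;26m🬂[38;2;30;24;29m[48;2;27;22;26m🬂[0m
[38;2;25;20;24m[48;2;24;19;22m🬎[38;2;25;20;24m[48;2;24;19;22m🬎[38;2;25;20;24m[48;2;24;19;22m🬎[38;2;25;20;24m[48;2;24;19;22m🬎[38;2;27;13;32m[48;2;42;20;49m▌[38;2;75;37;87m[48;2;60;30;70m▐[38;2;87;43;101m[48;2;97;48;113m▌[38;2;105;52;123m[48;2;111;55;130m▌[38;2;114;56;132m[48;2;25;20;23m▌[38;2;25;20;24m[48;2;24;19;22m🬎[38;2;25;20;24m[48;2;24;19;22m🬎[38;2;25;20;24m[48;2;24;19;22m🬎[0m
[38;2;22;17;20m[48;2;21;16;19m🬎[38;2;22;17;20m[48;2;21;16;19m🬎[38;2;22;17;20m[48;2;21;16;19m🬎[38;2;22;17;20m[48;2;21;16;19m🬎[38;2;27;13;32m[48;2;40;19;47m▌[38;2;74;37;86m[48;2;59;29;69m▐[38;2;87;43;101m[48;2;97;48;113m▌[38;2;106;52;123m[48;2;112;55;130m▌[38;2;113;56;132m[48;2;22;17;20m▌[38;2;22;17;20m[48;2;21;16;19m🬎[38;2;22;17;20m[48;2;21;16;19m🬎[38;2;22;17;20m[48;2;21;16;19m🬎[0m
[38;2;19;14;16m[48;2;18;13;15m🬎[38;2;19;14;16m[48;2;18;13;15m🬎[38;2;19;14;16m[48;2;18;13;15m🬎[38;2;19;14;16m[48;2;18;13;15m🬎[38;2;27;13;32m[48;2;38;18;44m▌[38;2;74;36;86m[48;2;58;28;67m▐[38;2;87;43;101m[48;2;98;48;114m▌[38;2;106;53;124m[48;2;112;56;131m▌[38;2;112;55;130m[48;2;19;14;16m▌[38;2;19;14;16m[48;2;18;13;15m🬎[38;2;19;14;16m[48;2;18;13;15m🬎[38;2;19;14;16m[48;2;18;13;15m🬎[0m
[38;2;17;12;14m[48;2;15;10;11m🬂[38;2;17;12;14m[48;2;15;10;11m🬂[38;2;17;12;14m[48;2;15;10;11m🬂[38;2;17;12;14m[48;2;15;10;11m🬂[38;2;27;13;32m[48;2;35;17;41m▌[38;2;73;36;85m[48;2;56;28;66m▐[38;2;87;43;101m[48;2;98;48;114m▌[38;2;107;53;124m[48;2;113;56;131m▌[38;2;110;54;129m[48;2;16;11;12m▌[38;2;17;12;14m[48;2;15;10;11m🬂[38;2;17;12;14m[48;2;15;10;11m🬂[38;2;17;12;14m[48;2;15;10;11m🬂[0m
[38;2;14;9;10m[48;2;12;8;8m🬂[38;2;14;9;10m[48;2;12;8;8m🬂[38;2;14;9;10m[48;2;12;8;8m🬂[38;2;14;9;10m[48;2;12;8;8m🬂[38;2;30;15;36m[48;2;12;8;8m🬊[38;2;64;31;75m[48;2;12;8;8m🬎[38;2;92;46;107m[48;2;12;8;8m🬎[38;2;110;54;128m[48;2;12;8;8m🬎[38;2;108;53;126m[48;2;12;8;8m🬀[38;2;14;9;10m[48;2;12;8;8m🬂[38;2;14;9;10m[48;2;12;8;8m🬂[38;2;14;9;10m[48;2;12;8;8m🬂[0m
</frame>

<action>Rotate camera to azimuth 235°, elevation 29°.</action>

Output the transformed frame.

<frame>
[38;2;30;24;29m[48;2;27;22;26m🬂[38;2;30;24;29m[48;2;27;22;26m🬂[38;2;30;24;29m[48;2;27;22;26m🬂[38;2;30;24;29m[48;2;27;22;26m🬂[38;2;30;24;29m[48;2;27;22;26m🬂[38;2;30;24;29m[48;2;27;22;26m🬂[38;2;30;24;29m[48;2;27;22;26m🬂[38;2;30;24;29m[48;2;27;22;26m🬂[38;2;30;24;29m[48;2;27;22;26m🬂[38;2;30;24;29m[48;2;27;22;26m🬂[38;2;30;24;29m[48;2;27;22;26m🬂[38;2;30;24;29m[48;2;27;22;26m🬂[0m
[38;2;25;20;24m[48;2;24;19;22m🬎[38;2;25;20;24m[48;2;24;19;22m🬎[38;2;25;20;24m[48;2;24;19;22m🬎[38;2;25;20;24m[48;2;24;19;22m🬎[38;2;92;46;107m[48;2;27;13;32m🬎[38;2;92;46;107m[48;2;28;14;33m🬎[38;2;92;46;107m[48;2;51;25;60m🬎[38;2;90;45;105m[48;2;72;35;84m🬬[38;2;94;47;110m[48;2;25;20;23m▌[38;2;25;20;24m[48;2;24;19;22m🬎[38;2;25;20;24m[48;2;24;19;22m🬎[38;2;25;20;24m[48;2;24;19;22m🬎[0m
[38;2;22;17;20m[48;2;21;16;19m🬎[38;2;22;17;20m[48;2;21;16;19m🬎[38;2;22;17;20m[48;2;21;16;19m🬎[38;2;22;17;20m[48;2;21;16;19m🬎[38;2;27;13;32m[48;2;27;13;32m [38;2;27;13;32m[48;2;29;14;34m▌[38;2;44;22;52m[48;2;58;29;68m▌[38;2;73;36;85m[48;2;88;43;102m▌[38;2;102;51;120m[48;2;22;17;20m▌[38;2;22;17;20m[48;2;21;16;19m🬎[38;2;22;17;20m[48;2;21;16;19m🬎[38;2;22;17;20m[48;2;21;16;19m🬎[0m
[38;2;19;14;16m[48;2;18;13;15m🬎[38;2;19;14;16m[48;2;18;13;15m🬎[38;2;19;14;16m[48;2;18;13;15m🬎[38;2;19;14;16m[48;2;18;13;15m🬎[38;2;27;13;32m[48;2;27;13;32m [38;2;27;13;32m[48;2;28;14;33m🬲[38;2;44;22;52m[48;2;60;29;69m▌[38;2;75;37;88m[48;2;91;45;106m▌[38;2;108;53;126m[48;2;19;14;16m▌[38;2;19;14;16m[48;2;18;13;15m🬎[38;2;19;14;16m[48;2;18;13;15m🬎[38;2;19;14;16m[48;2;18;13;15m🬎[0m
[38;2;17;12;14m[48;2;15;10;11m🬂[38;2;17;12;14m[48;2;15;10;11m🬂[38;2;17;12;14m[48;2;15;10;11m🬂[38;2;17;12;14m[48;2;15;10;11m🬂[38;2;27;13;32m[48;2;15;10;11m🬨[38;2;27;13;32m[48;2;27;13;32m [38;2;44;22;52m[48;2;61;30;71m▌[38;2;78;38;91m[48;2;95;47;111m▌[38;2;112;55;131m[48;2;15;10;12m🬀[38;2;17;12;14m[48;2;15;10;11m🬂[38;2;17;12;14m[48;2;15;10;11m🬂[38;2;17;12;14m[48;2;15;10;11m🬂[0m
[38;2;14;9;10m[48;2;12;8;8m🬂[38;2;14;9;10m[48;2;12;8;8m🬂[38;2;14;9;10m[48;2;12;8;8m🬂[38;2;14;9;10m[48;2;12;8;8m🬂[38;2;27;13;32m[48;2;12;8;8m🬁[38;2;27;13;32m[48;2;12;8;8m🬎[38;2;53;26;62m[48;2;12;8;8m🬎[38;2;86;42;100m[48;2;12;8;8m🬆[38;2;14;9;10m[48;2;12;8;8m🬂[38;2;14;9;10m[48;2;12;8;8m🬂[38;2;14;9;10m[48;2;12;8;8m🬂[38;2;14;9;10m[48;2;12;8;8m🬂[0m
</frame>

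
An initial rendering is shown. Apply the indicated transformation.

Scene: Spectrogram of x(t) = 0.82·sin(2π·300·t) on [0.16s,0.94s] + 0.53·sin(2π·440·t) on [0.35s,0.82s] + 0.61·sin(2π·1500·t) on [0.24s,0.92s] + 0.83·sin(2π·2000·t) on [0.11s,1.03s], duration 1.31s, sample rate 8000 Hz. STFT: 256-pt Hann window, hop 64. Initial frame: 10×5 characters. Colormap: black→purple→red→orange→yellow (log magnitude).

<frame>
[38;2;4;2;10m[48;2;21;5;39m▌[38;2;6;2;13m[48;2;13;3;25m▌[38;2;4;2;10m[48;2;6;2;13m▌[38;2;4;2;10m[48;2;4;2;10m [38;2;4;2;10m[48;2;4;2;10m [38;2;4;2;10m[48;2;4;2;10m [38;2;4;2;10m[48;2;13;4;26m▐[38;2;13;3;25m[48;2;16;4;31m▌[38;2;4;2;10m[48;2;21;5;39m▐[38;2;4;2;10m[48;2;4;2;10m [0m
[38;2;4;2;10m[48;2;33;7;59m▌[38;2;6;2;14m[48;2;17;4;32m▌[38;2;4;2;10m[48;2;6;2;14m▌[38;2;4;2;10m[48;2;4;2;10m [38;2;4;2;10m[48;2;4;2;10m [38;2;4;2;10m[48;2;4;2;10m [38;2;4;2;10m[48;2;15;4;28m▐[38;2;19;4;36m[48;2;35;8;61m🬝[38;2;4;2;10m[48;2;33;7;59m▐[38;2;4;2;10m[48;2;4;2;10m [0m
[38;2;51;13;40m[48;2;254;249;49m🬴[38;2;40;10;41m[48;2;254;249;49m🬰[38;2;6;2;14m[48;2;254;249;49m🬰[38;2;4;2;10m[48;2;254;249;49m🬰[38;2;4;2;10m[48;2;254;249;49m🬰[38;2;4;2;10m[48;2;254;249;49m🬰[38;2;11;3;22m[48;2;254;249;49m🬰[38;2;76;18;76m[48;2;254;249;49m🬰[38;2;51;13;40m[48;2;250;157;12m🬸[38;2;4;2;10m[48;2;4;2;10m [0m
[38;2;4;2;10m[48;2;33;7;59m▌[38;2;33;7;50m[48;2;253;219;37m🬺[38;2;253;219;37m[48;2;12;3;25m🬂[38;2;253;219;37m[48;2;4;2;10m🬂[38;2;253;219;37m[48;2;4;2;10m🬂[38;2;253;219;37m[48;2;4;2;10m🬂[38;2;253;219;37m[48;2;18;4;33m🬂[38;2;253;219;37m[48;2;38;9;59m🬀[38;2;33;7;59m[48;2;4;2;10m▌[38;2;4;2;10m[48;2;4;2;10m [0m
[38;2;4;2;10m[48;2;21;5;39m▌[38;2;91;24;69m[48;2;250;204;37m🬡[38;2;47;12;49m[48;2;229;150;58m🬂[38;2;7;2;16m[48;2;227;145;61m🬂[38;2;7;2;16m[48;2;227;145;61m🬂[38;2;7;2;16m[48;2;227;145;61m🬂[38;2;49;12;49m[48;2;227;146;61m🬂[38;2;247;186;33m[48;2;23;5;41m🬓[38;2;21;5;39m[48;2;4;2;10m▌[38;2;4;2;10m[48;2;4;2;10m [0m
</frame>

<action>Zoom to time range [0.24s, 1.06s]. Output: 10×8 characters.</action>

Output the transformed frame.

<frame>
[38;2;4;2;10m[48;2;4;2;10m [38;2;6;2;13m[48;2;4;2;10m▌[38;2;4;2;10m[48;2;4;2;10m [38;2;4;2;10m[48;2;4;2;10m [38;2;4;2;10m[48;2;4;2;10m [38;2;4;2;10m[48;2;4;2;10m [38;2;4;2;10m[48;2;4;2;10m [38;2;4;2;10m[48;2;13;4;26m▐[38;2;8;2;17m[48;2;12;3;24m▌[38;2;4;2;10m[48;2;20;5;37m▌[0m
[38;2;4;2;10m[48;2;4;2;10m [38;2;4;2;10m[48;2;6;2;13m▐[38;2;4;2;10m[48;2;4;2;10m [38;2;4;2;10m[48;2;4;2;10m [38;2;4;2;10m[48;2;4;2;10m [38;2;4;2;10m[48;2;4;2;10m [38;2;4;2;10m[48;2;4;2;10m [38;2;4;2;10m[48;2;14;4;26m▐[38;2;9;3;18m[48;2;14;4;27m▌[38;2;4;2;10m[48;2;23;5;42m▌[0m
[38;2;4;2;10m[48;2;4;2;10m [38;2;4;2;10m[48;2;6;2;14m▐[38;2;4;2;10m[48;2;4;2;10m [38;2;4;2;10m[48;2;4;2;10m [38;2;4;2;10m[48;2;4;2;10m [38;2;4;2;10m[48;2;4;2;10m [38;2;4;2;10m[48;2;4;2;10m [38;2;4;2;10m[48;2;14;4;28m▐[38;2;10;3;21m[48;2;17;4;31m▌[38;2;4;2;10m[48;2;32;7;57m▌[0m
[38;2;4;2;10m[48;2;254;249;49m🬎[38;2;5;2;12m[48;2;254;249;49m🬎[38;2;4;2;10m[48;2;254;249;49m🬎[38;2;4;2;10m[48;2;254;249;49m🬎[38;2;4;2;10m[48;2;254;249;49m🬎[38;2;4;2;10m[48;2;254;249;49m🬎[38;2;4;2;10m[48;2;254;249;49m🬎[38;2;10;3;20m[48;2;254;249;49m🬎[38;2;18;4;33m[48;2;254;249;49m🬎[38;2;38;9;47m[48;2;254;249;49m🬎[0m
[38;2;4;2;10m[48;2;252;201;30m🬋[38;2;6;2;14m[48;2;252;201;30m🬋[38;2;4;2;10m[48;2;252;201;30m🬋[38;2;4;2;10m[48;2;252;201;30m🬋[38;2;4;2;10m[48;2;252;201;30m🬋[38;2;4;2;10m[48;2;252;201;30m🬋[38;2;4;2;10m[48;2;252;201;30m🬋[38;2;11;3;23m[48;2;252;201;30m🬋[38;2;53;12;76m[48;2;251;185;23m🬋[38;2;251;187;24m[48;2;38;9;47m🬂[0m
[38;2;250;154;11m[48;2;4;2;10m🬂[38;2;250;154;11m[48;2;10;3;20m🬂[38;2;250;154;11m[48;2;4;2;10m🬂[38;2;250;154;11m[48;2;4;2;10m🬂[38;2;250;154;11m[48;2;4;2;10m🬂[38;2;250;154;11m[48;2;4;2;10m🬂[38;2;250;154;11m[48;2;4;2;10m🬂[38;2;250;155;11m[48;2;15;4;29m🬂[38;2;245;148;17m[48;2;45;10;68m🬂[38;2;4;2;10m[48;2;32;7;57m▌[0m
[38;2;4;2;10m[48;2;6;2;14m🬎[38;2;19;5;36m[48;2;204;61;73m🬬[38;2;4;2;10m[48;2;26;6;48m🬎[38;2;4;2;10m[48;2;27;6;48m🬎[38;2;4;2;10m[48;2;27;6;49m🬎[38;2;4;2;10m[48;2;26;6;48m🬎[38;2;4;2;10m[48;2;26;6;48m🬎[38;2;19;4;35m[48;2;201;55;77m🬬[38;2;22;5;42m[48;2;53;12;89m🬝[38;2;4;2;10m[48;2;23;5;42m▌[0m
[38;2;241;173;42m[48;2;11;3;23m🬎[38;2;253;221;38m[48;2;31;7;55m🬎[38;2;253;222;38m[48;2;11;3;23m🬎[38;2;253;222;38m[48;2;11;3;23m🬎[38;2;253;222;38m[48;2;11;3;23m🬎[38;2;253;222;38m[48;2;11;3;23m🬎[38;2;253;222;38m[48;2;11;3;23m🬎[38;2;247;197;40m[48;2;18;4;34m🬎[38;2;246;183;35m[48;2;81;20;56m🬎[38;2;4;2;10m[48;2;20;5;37m▌[0m
</frame>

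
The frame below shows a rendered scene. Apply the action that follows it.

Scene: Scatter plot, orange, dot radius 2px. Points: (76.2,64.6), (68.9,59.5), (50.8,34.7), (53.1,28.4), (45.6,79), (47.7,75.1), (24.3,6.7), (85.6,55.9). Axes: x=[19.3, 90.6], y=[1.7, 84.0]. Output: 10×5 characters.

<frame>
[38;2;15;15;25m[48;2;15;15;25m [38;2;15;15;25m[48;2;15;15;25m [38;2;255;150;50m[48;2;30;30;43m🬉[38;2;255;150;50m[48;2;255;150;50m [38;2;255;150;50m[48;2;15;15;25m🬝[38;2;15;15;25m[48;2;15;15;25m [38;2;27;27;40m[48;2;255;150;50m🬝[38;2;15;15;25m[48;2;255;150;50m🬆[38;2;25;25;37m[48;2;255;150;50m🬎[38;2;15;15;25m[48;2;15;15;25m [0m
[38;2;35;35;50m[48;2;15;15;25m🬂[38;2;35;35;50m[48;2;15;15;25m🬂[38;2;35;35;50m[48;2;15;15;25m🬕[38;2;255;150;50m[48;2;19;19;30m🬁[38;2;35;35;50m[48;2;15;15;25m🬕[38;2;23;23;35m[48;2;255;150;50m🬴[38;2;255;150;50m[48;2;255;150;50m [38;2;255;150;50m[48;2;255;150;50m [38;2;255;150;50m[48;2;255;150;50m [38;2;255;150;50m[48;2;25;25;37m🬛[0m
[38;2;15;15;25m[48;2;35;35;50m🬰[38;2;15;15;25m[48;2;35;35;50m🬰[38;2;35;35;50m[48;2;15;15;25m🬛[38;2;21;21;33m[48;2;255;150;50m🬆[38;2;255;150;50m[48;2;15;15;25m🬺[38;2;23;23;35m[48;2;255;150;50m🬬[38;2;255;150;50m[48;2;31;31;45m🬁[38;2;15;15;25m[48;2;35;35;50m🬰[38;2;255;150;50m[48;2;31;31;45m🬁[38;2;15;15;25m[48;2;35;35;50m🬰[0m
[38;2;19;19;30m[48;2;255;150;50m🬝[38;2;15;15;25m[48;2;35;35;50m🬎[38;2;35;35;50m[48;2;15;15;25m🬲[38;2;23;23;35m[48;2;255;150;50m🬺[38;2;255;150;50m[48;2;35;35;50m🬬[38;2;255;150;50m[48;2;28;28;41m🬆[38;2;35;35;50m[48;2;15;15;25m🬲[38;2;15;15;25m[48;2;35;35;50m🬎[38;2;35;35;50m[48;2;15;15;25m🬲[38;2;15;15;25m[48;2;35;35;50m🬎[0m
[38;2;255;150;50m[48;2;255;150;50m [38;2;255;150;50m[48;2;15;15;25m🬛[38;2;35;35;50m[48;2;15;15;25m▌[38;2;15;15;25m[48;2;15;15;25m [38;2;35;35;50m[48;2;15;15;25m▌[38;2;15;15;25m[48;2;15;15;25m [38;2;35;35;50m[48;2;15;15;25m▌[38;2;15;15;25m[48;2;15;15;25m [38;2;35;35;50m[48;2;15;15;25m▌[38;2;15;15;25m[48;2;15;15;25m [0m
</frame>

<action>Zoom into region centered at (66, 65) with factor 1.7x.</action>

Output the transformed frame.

<frame>
[38;2;255;150;50m[48;2;15;15;25m🬺[38;2;15;15;25m[48;2;255;150;50m🬬[38;2;35;35;50m[48;2;15;15;25m▌[38;2;15;15;25m[48;2;15;15;25m [38;2;35;35;50m[48;2;15;15;25m▌[38;2;15;15;25m[48;2;15;15;25m [38;2;35;35;50m[48;2;15;15;25m▌[38;2;15;15;25m[48;2;15;15;25m [38;2;35;35;50m[48;2;15;15;25m▌[38;2;15;15;25m[48;2;15;15;25m [0m
[38;2;255;150;50m[48;2;255;150;50m [38;2;255;150;50m[48;2;25;25;37m🬛[38;2;35;35;50m[48;2;15;15;25m🬕[38;2;35;35;50m[48;2;15;15;25m🬂[38;2;35;35;50m[48;2;15;15;25m🬕[38;2;35;35;50m[48;2;15;15;25m🬂[38;2;35;35;50m[48;2;15;15;25m🬕[38;2;23;23;35m[48;2;255;150;50m🬬[38;2;35;35;50m[48;2;15;15;25m🬕[38;2;35;35;50m[48;2;15;15;25m🬂[0m
[38;2;23;23;35m[48;2;255;150;50m🬺[38;2;15;15;25m[48;2;35;35;50m🬰[38;2;35;35;50m[48;2;15;15;25m🬛[38;2;15;15;25m[48;2;35;35;50m🬰[38;2;28;28;41m[48;2;255;150;50m🬆[38;2;255;150;50m[48;2;15;15;25m🬺[38;2;35;35;50m[48;2;255;150;50m🬀[38;2;255;150;50m[48;2;255;150;50m [38;2;30;30;43m[48;2;255;150;50m🬙[38;2;21;21;33m[48;2;255;150;50m🬊[0m
[38;2;15;15;25m[48;2;35;35;50m🬎[38;2;15;15;25m[48;2;35;35;50m🬎[38;2;35;35;50m[48;2;15;15;25m🬲[38;2;15;15;25m[48;2;35;35;50m🬎[38;2;255;150;50m[48;2;31;31;45m🬁[38;2;255;150;50m[48;2;28;28;41m🬆[38;2;35;35;50m[48;2;15;15;25m🬲[38;2;255;150;50m[48;2;23;23;35m🬀[38;2;255;150;50m[48;2;35;35;50m🬊[38;2;255;150;50m[48;2;35;35;50m🬝[0m
[38;2;15;15;25m[48;2;15;15;25m [38;2;15;15;25m[48;2;15;15;25m [38;2;35;35;50m[48;2;15;15;25m▌[38;2;15;15;25m[48;2;15;15;25m [38;2;35;35;50m[48;2;15;15;25m▌[38;2;15;15;25m[48;2;15;15;25m [38;2;35;35;50m[48;2;15;15;25m▌[38;2;15;15;25m[48;2;15;15;25m [38;2;35;35;50m[48;2;15;15;25m▌[38;2;15;15;25m[48;2;15;15;25m [0m
</frame>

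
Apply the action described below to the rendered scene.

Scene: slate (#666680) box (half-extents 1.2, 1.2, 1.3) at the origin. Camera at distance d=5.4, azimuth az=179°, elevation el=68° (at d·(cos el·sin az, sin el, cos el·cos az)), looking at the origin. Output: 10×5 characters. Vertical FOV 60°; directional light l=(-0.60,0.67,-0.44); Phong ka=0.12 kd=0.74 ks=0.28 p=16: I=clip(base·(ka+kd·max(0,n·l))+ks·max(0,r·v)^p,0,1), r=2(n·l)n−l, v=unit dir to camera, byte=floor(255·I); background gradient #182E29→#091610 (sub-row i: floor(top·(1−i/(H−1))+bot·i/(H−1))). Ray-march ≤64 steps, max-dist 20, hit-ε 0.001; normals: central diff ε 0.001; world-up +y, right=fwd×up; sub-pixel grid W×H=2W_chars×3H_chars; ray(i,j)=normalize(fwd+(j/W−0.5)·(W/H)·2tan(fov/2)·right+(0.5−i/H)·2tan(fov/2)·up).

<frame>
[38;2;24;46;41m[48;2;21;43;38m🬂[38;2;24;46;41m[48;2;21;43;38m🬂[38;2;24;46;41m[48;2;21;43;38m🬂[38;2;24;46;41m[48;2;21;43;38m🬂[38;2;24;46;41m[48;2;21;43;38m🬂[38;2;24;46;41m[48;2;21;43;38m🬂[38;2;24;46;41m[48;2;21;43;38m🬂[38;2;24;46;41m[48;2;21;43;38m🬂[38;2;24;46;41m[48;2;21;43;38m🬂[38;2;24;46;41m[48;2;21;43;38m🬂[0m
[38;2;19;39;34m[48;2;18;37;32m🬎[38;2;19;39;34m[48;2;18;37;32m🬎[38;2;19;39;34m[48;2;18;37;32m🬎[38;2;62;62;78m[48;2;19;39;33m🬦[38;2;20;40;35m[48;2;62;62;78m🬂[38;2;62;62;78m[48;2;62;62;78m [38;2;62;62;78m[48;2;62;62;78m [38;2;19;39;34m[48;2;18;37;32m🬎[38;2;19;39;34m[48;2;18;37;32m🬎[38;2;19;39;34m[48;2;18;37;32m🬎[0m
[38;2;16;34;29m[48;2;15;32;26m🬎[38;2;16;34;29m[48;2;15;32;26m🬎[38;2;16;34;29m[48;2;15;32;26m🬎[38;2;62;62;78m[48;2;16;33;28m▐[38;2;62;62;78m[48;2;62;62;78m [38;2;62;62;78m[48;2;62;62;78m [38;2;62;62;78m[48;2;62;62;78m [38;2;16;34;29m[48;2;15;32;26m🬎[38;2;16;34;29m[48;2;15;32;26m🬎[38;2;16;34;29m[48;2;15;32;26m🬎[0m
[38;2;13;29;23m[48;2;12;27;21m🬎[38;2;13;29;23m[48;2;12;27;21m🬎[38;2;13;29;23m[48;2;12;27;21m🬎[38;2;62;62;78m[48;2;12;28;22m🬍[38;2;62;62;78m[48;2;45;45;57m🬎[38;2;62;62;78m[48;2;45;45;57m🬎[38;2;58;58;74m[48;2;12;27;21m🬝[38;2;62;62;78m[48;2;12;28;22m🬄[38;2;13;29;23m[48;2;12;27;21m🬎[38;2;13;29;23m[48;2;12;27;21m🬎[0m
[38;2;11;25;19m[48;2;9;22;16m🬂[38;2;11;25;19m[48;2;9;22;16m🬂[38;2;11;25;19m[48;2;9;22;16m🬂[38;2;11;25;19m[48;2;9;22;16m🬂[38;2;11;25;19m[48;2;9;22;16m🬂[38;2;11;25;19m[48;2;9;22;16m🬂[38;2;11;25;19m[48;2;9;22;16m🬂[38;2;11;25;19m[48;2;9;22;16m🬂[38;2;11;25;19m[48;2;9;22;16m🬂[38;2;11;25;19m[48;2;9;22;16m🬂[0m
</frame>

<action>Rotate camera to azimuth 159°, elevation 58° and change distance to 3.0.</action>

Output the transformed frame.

<frame>
[38;2;24;46;41m[48;2;21;43;38m🬂[38;2;24;46;41m[48;2;62;62;78m🬂[38;2;62;62;78m[48;2;62;62;78m [38;2;62;62;78m[48;2;62;62;78m [38;2;62;62;78m[48;2;62;62;78m [38;2;62;62;78m[48;2;62;62;78m [38;2;62;62;78m[48;2;62;62;78m [38;2;62;62;78m[48;2;24;46;41m🬺[38;2;23;45;40m[48;2;71;71;89m🬎[38;2;24;46;41m[48;2;21;43;38m🬂[0m
[38;2;19;39;34m[48;2;18;37;32m🬎[38;2;62;62;78m[48;2;62;62;78m [38;2;62;62;78m[48;2;62;62;78m [38;2;62;62;78m[48;2;62;62;78m [38;2;62;62;78m[48;2;62;62;78m [38;2;62;62;78m[48;2;62;62;78m [38;2;62;62;78m[48;2;62;62;78m [38;2;62;62;78m[48;2;62;62;78m [38;2;62;62;78m[48;2;62;62;78m [38;2;20;40;35m[48;2;62;62;78m🬁[0m
[38;2;16;34;29m[48;2;15;32;26m🬎[38;2;62;62;78m[48;2;62;62;78m [38;2;62;62;78m[48;2;62;62;78m [38;2;62;62;78m[48;2;62;62;78m [38;2;62;62;78m[48;2;62;62;78m [38;2;62;62;78m[48;2;62;62;78m [38;2;62;62;78m[48;2;62;62;78m [38;2;62;62;78m[48;2;63;63;79m🬝[38;2;62;62;78m[48;2;63;63;79m🬀[38;2;63;63;79m[48;2;65;65;81m🬝[0m
[38;2;13;29;23m[48;2;12;27;21m🬎[38;2;62;62;78m[48;2;12;27;21m🬬[38;2;62;62;78m[48;2;62;62;78m [38;2;62;62;78m[48;2;62;62;78m [38;2;62;62;78m[48;2;62;62;78m [38;2;62;62;78m[48;2;62;62;78m [38;2;62;62;78m[48;2;63;63;79m🬕[38;2;63;63;79m[48;2;64;64;80m🬝[38;2;64;64;80m[48;2;45;45;57m🬎[38;2;55;55;69m[48;2;12;27;21m🬎[0m
[38;2;11;25;19m[48;2;9;22;16m🬂[38;2;62;62;78m[48;2;10;23;17m▐[38;2;62;62;78m[48;2;62;62;78m [38;2;62;62;78m[48;2;62;62;78m [38;2;62;62;78m[48;2;45;45;57m🬝[38;2;55;55;69m[48;2;9;22;16m🬝[38;2;51;51;64m[48;2;9;22;16m🬆[38;2;45;45;57m[48;2;9;22;16m🬂[38;2;11;25;19m[48;2;9;22;16m🬂[38;2;11;25;19m[48;2;9;22;16m🬂[0m
</frame>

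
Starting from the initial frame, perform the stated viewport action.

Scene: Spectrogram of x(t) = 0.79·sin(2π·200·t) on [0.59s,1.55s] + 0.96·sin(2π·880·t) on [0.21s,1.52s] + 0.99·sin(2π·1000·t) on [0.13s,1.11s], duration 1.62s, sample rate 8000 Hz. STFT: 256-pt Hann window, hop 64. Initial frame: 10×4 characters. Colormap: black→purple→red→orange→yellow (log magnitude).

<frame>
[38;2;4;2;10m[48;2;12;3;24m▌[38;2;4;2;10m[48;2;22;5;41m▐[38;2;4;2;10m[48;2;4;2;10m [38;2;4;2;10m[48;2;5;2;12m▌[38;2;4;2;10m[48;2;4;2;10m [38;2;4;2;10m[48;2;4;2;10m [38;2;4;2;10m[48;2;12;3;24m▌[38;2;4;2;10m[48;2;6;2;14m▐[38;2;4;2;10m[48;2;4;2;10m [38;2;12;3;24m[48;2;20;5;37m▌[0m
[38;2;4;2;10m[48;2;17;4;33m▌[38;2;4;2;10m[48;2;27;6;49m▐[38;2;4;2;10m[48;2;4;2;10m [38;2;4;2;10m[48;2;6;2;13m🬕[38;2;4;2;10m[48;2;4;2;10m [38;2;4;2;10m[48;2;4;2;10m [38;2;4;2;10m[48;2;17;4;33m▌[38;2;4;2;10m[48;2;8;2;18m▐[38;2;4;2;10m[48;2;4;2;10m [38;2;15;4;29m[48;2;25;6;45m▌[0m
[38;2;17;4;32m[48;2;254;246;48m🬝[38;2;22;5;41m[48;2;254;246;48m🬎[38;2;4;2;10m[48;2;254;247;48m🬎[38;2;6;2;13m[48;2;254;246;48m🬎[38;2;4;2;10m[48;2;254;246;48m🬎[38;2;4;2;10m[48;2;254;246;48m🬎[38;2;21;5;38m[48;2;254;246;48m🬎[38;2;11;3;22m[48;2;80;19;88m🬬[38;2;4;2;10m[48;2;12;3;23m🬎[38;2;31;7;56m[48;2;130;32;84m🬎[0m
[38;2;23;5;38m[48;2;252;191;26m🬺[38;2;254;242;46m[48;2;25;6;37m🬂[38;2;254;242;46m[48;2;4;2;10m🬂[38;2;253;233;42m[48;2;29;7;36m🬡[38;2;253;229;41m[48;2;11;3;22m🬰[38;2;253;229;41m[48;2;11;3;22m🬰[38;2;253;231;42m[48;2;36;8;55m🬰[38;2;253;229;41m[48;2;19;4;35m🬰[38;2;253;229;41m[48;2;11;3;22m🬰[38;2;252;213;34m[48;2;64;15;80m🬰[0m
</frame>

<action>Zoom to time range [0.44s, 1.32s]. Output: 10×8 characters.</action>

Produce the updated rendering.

<frame>
[38;2;4;2;10m[48;2;4;2;10m [38;2;4;2;10m[48;2;5;2;12m▌[38;2;4;2;10m[48;2;4;2;10m [38;2;4;2;10m[48;2;4;2;10m [38;2;4;2;10m[48;2;4;2;10m [38;2;4;2;10m[48;2;4;2;10m [38;2;4;2;10m[48;2;4;2;10m [38;2;4;2;10m[48;2;12;3;23m▌[38;2;4;2;10m[48;2;4;2;10m [38;2;4;2;10m[48;2;4;2;10m [0m
[38;2;4;2;10m[48;2;4;2;10m [38;2;4;2;10m[48;2;5;2;12m▌[38;2;4;2;10m[48;2;4;2;10m [38;2;4;2;10m[48;2;4;2;10m [38;2;4;2;10m[48;2;4;2;10m [38;2;4;2;10m[48;2;4;2;10m [38;2;4;2;10m[48;2;4;2;10m [38;2;4;2;10m[48;2;12;3;25m▌[38;2;4;2;10m[48;2;4;2;10m [38;2;4;2;10m[48;2;4;2;10m [0m
[38;2;4;2;10m[48;2;4;2;10m [38;2;4;2;10m[48;2;5;2;12m▌[38;2;4;2;10m[48;2;4;2;10m [38;2;4;2;10m[48;2;4;2;10m [38;2;4;2;10m[48;2;4;2;10m [38;2;4;2;10m[48;2;4;2;10m [38;2;4;2;10m[48;2;4;2;10m [38;2;4;2;10m[48;2;15;4;28m▌[38;2;4;2;10m[48;2;4;2;10m [38;2;4;2;10m[48;2;4;2;10m [0m
[38;2;4;2;10m[48;2;4;2;10m [38;2;4;2;10m[48;2;6;2;13m▌[38;2;4;2;10m[48;2;4;2;10m [38;2;4;2;10m[48;2;4;2;10m [38;2;4;2;10m[48;2;4;2;10m [38;2;4;2;10m[48;2;4;2;10m [38;2;4;2;10m[48;2;4;2;10m [38;2;4;2;10m[48;2;19;4;35m▌[38;2;4;2;10m[48;2;4;2;10m [38;2;4;2;10m[48;2;4;2;10m [0m
[38;2;4;2;10m[48;2;4;2;10m [38;2;4;2;10m[48;2;7;2;15m▌[38;2;4;2;10m[48;2;4;2;10m [38;2;4;2;10m[48;2;4;2;10m [38;2;4;2;10m[48;2;4;2;10m [38;2;4;2;10m[48;2;4;2;10m [38;2;4;2;10m[48;2;4;2;10m [38;2;4;2;10m[48;2;29;7;53m▌[38;2;4;2;10m[48;2;4;2;10m [38;2;4;2;10m[48;2;4;2;10m [0m
[38;2;4;2;10m[48;2;254;246;48m🬎[38;2;7;2;15m[48;2;254;247;48m🬎[38;2;4;2;10m[48;2;254;246;48m🬎[38;2;4;2;10m[48;2;254;246;48m🬎[38;2;4;2;10m[48;2;254;247;48m🬎[38;2;4;2;10m[48;2;254;246;48m🬎[38;2;4;2;10m[48;2;254;247;48m🬎[38;2;39;10;47m[48;2;254;246;48m🬎[38;2;4;2;10m[48;2;12;3;23m🬎[38;2;4;2;10m[48;2;12;3;23m🬎[0m
[38;2;254;242;46m[48;2;22;5;39m🬂[38;2;254;242;46m[48;2;30;7;54m🬂[38;2;254;242;46m[48;2;21;5;39m🬂[38;2;254;242;46m[48;2;21;5;39m🬂[38;2;254;242;46m[48;2;21;5;39m🬂[38;2;254;242;46m[48;2;22;5;40m🬂[38;2;254;242;46m[48;2;21;5;39m🬂[38;2;254;246;48m[48;2;53;13;63m🬂[38;2;254;242;46m[48;2;21;5;40m🬂[38;2;254;242;46m[48;2;21;5;39m🬂[0m
[38;2;4;2;10m[48;2;4;2;10m [38;2;23;6;29m[48;2;248;178;27m🬕[38;2;11;3;22m[48;2;236;154;43m🬂[38;2;11;3;22m[48;2;236;154;43m🬂[38;2;11;3;22m[48;2;236;154;43m🬂[38;2;11;3;22m[48;2;236;154;43m🬂[38;2;11;3;22m[48;2;236;154;43m🬂[38;2;28;6;50m[48;2;237;156;42m🬂[38;2;11;3;22m[48;2;236;154;43m🬂[38;2;11;3;22m[48;2;236;154;43m🬂[0m
</frame>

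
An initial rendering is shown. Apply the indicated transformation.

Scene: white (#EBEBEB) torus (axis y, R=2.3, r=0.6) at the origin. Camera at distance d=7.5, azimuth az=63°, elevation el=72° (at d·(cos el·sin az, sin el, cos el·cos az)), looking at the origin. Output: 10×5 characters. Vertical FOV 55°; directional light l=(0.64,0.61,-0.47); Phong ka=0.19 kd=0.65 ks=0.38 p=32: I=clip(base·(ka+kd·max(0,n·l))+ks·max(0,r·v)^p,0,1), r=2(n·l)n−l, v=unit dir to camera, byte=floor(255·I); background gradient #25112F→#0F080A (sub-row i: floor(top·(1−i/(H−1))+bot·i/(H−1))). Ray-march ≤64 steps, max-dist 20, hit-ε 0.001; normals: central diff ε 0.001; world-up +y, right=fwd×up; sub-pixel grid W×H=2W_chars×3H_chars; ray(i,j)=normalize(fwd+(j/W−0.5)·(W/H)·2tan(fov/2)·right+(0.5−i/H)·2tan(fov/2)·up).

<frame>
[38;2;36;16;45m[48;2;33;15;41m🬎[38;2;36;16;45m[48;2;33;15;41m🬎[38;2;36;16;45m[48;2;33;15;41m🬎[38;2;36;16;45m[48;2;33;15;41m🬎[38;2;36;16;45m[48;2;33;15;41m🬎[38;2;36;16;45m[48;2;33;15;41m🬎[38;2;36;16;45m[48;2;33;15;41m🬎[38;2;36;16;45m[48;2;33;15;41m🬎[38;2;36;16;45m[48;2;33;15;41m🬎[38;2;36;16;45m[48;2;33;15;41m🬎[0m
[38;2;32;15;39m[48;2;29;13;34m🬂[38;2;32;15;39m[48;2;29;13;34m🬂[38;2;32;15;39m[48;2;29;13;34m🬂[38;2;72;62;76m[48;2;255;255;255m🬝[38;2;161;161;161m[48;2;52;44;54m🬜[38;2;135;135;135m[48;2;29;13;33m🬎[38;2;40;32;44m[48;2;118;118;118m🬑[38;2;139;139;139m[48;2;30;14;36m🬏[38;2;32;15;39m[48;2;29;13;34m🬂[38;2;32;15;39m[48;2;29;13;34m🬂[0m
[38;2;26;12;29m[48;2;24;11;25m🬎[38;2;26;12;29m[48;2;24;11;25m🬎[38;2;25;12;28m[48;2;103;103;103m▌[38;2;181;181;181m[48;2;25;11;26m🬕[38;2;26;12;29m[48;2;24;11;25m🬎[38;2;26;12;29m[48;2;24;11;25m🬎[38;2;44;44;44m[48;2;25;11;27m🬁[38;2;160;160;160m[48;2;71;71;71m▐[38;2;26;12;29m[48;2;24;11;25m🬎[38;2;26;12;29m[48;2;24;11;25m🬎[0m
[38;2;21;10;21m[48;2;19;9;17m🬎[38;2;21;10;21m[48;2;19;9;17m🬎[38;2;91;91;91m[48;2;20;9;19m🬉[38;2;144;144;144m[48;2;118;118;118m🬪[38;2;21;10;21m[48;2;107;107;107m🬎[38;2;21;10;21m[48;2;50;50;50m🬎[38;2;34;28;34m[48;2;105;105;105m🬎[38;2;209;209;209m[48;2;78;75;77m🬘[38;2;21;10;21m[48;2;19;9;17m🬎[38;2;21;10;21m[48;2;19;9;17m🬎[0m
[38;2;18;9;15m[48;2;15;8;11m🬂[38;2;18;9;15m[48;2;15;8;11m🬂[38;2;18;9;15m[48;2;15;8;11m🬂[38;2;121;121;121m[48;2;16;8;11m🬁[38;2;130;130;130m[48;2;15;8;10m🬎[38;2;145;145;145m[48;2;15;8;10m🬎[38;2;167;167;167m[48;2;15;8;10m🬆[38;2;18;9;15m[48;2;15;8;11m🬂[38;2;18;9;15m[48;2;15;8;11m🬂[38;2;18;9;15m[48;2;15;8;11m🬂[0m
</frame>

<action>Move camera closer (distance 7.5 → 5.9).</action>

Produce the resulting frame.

<frame>
[38;2;36;16;45m[48;2;33;15;41m🬎[38;2;36;16;45m[48;2;33;15;41m🬎[38;2;36;16;45m[48;2;33;15;41m🬎[38;2;35;16;44m[48;2;67;67;67m🬝[38;2;36;16;45m[48;2;133;133;133m🬎[38;2;36;16;45m[48;2;141;141;141m🬎[38;2;36;16;45m[48;2;130;130;130m🬎[38;2;36;16;45m[48;2;33;15;41m🬎[38;2;36;16;45m[48;2;33;15;41m🬎[38;2;36;16;45m[48;2;33;15;41m🬎[0m
[38;2;32;15;39m[48;2;29;13;34m🬂[38;2;32;15;39m[48;2;29;13;34m🬂[38;2;47;35;52m[48;2;147;147;147m🬕[38;2;151;151;151m[48;2;207;207;207m🬡[38;2;159;159;159m[48;2;29;13;33m🬎[38;2;140;140;140m[48;2;50;42;52m🬂[38;2;112;112;112m[48;2;47;42;49m🬊[38;2;45;36;48m[48;2;126;126;126m🬑[38;2;159;159;159m[48;2;30;14;36m🬏[38;2;32;15;39m[48;2;29;13;34m🬂[0m
[38;2;26;12;29m[48;2;24;11;25m🬎[38;2;26;12;28m[48;2;66;66;66m🬕[38;2;146;146;146m[48;2;184;184;184m▌[38;2;164;164;164m[48;2;25;11;27m🬄[38;2;26;12;29m[48;2;24;11;25m🬎[38;2;26;12;29m[48;2;24;11;25m🬎[38;2;26;12;29m[48;2;24;11;25m🬎[38;2;73;73;73m[48;2;40;37;40m🬁[38;2;27;13;31m[48;2;148;148;148m🬁[38;2;26;12;29m[48;2;24;11;25m🬎[0m
[38;2;21;10;21m[48;2;19;9;17m🬎[38;2;63;63;63m[48;2;20;9;19m🬉[38;2;151;151;151m[48;2;121;121;121m🬨[38;2;130;130;130m[48;2;21;10;21m🬲[38;2;21;10;21m[48;2;19;9;17m🬎[38;2;21;10;21m[48;2;19;9;17m🬎[38;2;21;10;20m[48;2;44;44;44m🬝[38;2;56;56;56m[48;2;122;122;122m🬝[38;2;179;179;179m[48;2;19;9;17m🬝[38;2;21;10;21m[48;2;19;9;17m🬎[0m
[38;2;18;9;15m[48;2;15;8;11m🬂[38;2;18;9;15m[48;2;15;8;11m🬂[38;2;103;103;103m[48;2;15;8;10m🬊[38;2;134;134;134m[48;2;105;105;105m🬬[38;2;86;86;86m[48;2;133;133;133m🬂[38;2;44;44;44m[48;2;127;127;127m🬂[38;2;67;67;67m[48;2;145;145;145m🬂[38;2;175;175;175m[48;2;15;8;10m🬝[38;2;193;193;193m[48;2;16;8;11m🬀[38;2;18;9;15m[48;2;15;8;11m🬂[0m
</frame>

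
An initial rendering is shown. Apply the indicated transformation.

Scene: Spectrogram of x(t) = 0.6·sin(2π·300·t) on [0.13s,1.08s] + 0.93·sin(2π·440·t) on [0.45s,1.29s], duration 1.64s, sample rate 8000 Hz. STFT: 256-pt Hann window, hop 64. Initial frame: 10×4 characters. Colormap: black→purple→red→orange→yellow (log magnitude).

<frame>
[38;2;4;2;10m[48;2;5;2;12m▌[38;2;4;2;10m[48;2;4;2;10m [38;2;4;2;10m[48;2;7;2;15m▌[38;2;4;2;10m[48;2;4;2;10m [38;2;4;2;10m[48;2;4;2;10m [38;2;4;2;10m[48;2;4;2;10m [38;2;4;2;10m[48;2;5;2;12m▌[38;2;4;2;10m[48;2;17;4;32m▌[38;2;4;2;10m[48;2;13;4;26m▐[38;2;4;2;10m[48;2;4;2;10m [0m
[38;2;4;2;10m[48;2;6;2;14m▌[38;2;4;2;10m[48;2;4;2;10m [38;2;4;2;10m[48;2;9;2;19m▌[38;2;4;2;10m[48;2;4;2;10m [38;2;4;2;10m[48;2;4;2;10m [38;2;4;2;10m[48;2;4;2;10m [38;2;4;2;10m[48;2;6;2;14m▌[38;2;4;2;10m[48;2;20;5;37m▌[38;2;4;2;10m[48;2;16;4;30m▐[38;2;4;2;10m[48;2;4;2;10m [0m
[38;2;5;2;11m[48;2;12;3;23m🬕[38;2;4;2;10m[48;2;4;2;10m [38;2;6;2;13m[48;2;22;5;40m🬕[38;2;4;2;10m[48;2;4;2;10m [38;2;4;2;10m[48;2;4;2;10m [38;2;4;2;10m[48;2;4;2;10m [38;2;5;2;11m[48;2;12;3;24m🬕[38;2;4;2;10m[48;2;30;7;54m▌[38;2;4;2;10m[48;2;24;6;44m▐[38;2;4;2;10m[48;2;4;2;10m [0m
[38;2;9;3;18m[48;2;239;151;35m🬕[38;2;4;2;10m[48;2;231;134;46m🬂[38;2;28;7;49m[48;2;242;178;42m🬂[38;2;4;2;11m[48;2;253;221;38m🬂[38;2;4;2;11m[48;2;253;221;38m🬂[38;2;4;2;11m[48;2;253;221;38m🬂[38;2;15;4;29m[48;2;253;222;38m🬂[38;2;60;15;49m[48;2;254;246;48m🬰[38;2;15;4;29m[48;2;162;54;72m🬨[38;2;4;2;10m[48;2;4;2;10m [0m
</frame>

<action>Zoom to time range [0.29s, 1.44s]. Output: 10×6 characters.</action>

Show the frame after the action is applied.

<frame>
[38;2;4;2;10m[48;2;4;2;10m [38;2;7;2;16m[48;2;4;2;10m▌[38;2;4;2;10m[48;2;4;2;10m [38;2;4;2;10m[48;2;4;2;10m [38;2;4;2;10m[48;2;4;2;10m [38;2;4;2;10m[48;2;4;2;10m [38;2;4;2;10m[48;2;5;2;11m▌[38;2;5;2;12m[48;2;4;2;10m▌[38;2;4;2;10m[48;2;17;4;32m▌[38;2;4;2;10m[48;2;4;2;10m [0m
[38;2;4;2;10m[48;2;4;2;10m [38;2;4;2;10m[48;2;8;2;16m▐[38;2;4;2;10m[48;2;4;2;10m [38;2;4;2;10m[48;2;4;2;10m [38;2;4;2;10m[48;2;4;2;10m [38;2;4;2;10m[48;2;4;2;10m [38;2;4;2;10m[48;2;5;2;12m▌[38;2;4;2;10m[48;2;5;2;12m▐[38;2;4;2;10m[48;2;18;4;34m▌[38;2;4;2;10m[48;2;4;2;10m [0m
[38;2;4;2;10m[48;2;4;2;10m [38;2;4;2;10m[48;2;10;3;19m▐[38;2;4;2;10m[48;2;4;2;10m [38;2;4;2;10m[48;2;4;2;10m [38;2;4;2;10m[48;2;4;2;10m [38;2;4;2;10m[48;2;4;2;10m [38;2;4;2;10m[48;2;5;2;12m▌[38;2;4;2;10m[48;2;6;2;14m▐[38;2;4;2;10m[48;2;21;5;38m▌[38;2;4;2;10m[48;2;4;2;10m [0m
[38;2;4;2;10m[48;2;4;2;10m [38;2;4;2;10m[48;2;14;3;28m▐[38;2;4;2;10m[48;2;4;2;10m [38;2;4;2;10m[48;2;4;2;10m [38;2;4;2;10m[48;2;4;2;10m [38;2;4;2;10m[48;2;4;2;10m [38;2;4;2;10m[48;2;7;2;15m▌[38;2;4;2;10m[48;2;8;2;17m▐[38;2;4;2;10m[48;2;27;6;48m▌[38;2;4;2;10m[48;2;4;2;10m [0m
[38;2;4;2;10m[48;2;4;2;10m [38;2;8;3;18m[48;2;45;10;73m🬨[38;2;4;2;10m[48;2;4;2;11m🬎[38;2;4;2;10m[48;2;4;2;11m🬎[38;2;4;2;10m[48;2;4;2;11m🬎[38;2;4;2;10m[48;2;4;2;11m🬎[38;2;5;2;12m[48;2;16;4;30m🬕[38;2;6;2;13m[48;2;20;5;37m🬨[38;2;4;2;10m[48;2;54;12;75m▌[38;2;4;2;10m[48;2;4;2;10m [0m
[38;2;19;4;35m[48;2;252;196;28m🬰[38;2;253;218;36m[48;2;77;19;70m🬎[38;2;253;219;37m[48;2;31;7;55m🬎[38;2;253;219;37m[48;2;31;7;55m🬎[38;2;253;219;37m[48;2;31;7;55m🬎[38;2;253;219;37m[48;2;31;7;55m🬎[38;2;253;220;38m[48;2;82;20;69m🬎[38;2;253;221;38m[48;2;92;24;45m🬎[38;2;253;220;37m[48;2;49;12;48m🬎[38;2;4;2;10m[48;2;4;2;10m [0m
</frame>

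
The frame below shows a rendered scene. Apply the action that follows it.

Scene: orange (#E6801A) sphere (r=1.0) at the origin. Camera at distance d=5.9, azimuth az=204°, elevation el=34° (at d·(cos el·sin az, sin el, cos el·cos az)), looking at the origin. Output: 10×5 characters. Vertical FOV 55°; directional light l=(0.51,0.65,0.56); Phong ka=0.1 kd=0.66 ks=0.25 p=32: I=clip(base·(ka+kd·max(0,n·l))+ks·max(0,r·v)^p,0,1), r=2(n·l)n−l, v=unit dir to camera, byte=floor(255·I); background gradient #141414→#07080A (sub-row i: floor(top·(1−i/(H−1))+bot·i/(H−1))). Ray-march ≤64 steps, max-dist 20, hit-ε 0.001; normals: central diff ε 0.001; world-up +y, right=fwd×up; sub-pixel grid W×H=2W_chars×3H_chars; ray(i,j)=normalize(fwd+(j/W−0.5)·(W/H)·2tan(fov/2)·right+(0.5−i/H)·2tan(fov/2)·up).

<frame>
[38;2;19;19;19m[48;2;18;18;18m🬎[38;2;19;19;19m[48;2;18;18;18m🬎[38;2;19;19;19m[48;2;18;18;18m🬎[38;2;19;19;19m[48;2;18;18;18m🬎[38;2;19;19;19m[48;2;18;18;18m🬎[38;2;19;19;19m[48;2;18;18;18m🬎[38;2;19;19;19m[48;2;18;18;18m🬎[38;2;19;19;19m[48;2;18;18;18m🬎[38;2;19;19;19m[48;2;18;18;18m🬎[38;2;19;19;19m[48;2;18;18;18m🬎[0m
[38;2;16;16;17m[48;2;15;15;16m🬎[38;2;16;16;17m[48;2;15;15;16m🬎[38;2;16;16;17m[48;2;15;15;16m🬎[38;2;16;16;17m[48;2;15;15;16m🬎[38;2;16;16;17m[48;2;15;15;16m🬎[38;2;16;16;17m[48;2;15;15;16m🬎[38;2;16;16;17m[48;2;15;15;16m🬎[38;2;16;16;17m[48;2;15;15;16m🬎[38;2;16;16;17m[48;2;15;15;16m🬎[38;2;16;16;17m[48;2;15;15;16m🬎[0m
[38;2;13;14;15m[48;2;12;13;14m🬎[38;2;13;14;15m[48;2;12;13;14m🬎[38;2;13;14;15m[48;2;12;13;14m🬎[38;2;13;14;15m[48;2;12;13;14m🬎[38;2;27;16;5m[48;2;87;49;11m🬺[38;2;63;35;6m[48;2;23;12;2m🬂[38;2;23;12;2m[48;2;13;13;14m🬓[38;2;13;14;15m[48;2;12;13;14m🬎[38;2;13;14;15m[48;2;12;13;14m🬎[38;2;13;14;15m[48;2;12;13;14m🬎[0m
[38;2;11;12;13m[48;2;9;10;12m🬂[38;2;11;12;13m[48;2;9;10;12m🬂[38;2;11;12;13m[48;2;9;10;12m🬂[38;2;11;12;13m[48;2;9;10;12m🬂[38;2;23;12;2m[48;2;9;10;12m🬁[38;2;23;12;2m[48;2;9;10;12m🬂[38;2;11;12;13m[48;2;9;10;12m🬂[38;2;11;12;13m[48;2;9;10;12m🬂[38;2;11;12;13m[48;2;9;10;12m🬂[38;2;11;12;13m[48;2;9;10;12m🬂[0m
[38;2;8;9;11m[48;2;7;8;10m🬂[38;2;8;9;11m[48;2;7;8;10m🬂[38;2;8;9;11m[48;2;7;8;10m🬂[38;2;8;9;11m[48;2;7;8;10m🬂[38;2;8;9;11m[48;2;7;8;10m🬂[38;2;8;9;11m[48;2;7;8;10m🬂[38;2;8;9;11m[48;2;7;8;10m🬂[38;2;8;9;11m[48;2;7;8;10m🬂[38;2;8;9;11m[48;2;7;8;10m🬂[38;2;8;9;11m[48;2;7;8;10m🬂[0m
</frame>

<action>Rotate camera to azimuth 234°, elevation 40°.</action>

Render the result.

<frame>
[38;2;19;19;19m[48;2;18;18;18m🬎[38;2;19;19;19m[48;2;18;18;18m🬎[38;2;19;19;19m[48;2;18;18;18m🬎[38;2;19;19;19m[48;2;18;18;18m🬎[38;2;19;19;19m[48;2;18;18;18m🬎[38;2;19;19;19m[48;2;18;18;18m🬎[38;2;19;19;19m[48;2;18;18;18m🬎[38;2;19;19;19m[48;2;18;18;18m🬎[38;2;19;19;19m[48;2;18;18;18m🬎[38;2;19;19;19m[48;2;18;18;18m🬎[0m
[38;2;16;16;17m[48;2;15;15;16m🬎[38;2;16;16;17m[48;2;15;15;16m🬎[38;2;16;16;17m[48;2;15;15;16m🬎[38;2;16;16;17m[48;2;15;15;16m🬎[38;2;16;16;17m[48;2;15;15;16m🬎[38;2;16;16;17m[48;2;15;15;16m🬎[38;2;16;16;17m[48;2;15;15;16m🬎[38;2;16;16;17m[48;2;15;15;16m🬎[38;2;16;16;17m[48;2;15;15;16m🬎[38;2;16;16;17m[48;2;15;15;16m🬎[0m
[38;2;13;14;15m[48;2;12;13;14m🬎[38;2;13;14;15m[48;2;12;13;14m🬎[38;2;13;14;15m[48;2;12;13;14m🬎[38;2;13;14;15m[48;2;12;13;14m🬎[38;2;21;12;4m[48;2;76;42;8m🬺[38;2;87;49;10m[48;2;26;14;2m🬂[38;2;51;28;5m[48;2;15;13;12m🬃[38;2;13;14;15m[48;2;12;13;14m🬎[38;2;13;14;15m[48;2;12;13;14m🬎[38;2;13;14;15m[48;2;12;13;14m🬎[0m
[38;2;11;12;13m[48;2;9;10;12m🬂[38;2;11;12;13m[48;2;9;10;12m🬂[38;2;11;12;13m[48;2;9;10;12m🬂[38;2;11;12;13m[48;2;9;10;12m🬂[38;2;23;12;2m[48;2;9;10;12m🬁[38;2;23;12;2m[48;2;9;10;12m🬂[38;2;11;12;13m[48;2;9;10;12m🬂[38;2;11;12;13m[48;2;9;10;12m🬂[38;2;11;12;13m[48;2;9;10;12m🬂[38;2;11;12;13m[48;2;9;10;12m🬂[0m
[38;2;8;9;11m[48;2;7;8;10m🬂[38;2;8;9;11m[48;2;7;8;10m🬂[38;2;8;9;11m[48;2;7;8;10m🬂[38;2;8;9;11m[48;2;7;8;10m🬂[38;2;8;9;11m[48;2;7;8;10m🬂[38;2;8;9;11m[48;2;7;8;10m🬂[38;2;8;9;11m[48;2;7;8;10m🬂[38;2;8;9;11m[48;2;7;8;10m🬂[38;2;8;9;11m[48;2;7;8;10m🬂[38;2;8;9;11m[48;2;7;8;10m🬂[0m
</frame>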